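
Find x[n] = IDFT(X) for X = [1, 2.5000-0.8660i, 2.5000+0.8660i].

x[n] = (1/3) Σ(k=0 to 2) X[k] · e^(2πikn/3)

Computing each x[n]:
x[0] = 2
x[1] = 0
x[2] = -1

x = [2, 0, -1]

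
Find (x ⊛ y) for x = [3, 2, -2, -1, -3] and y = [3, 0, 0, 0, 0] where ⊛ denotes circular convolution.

(x ⊛ y)[n] = Σ(m=0 to 4) x[m] · y[(n-m) mod 5]

Computing each output sample:
(x ⊛ y)[0] = 9
(x ⊛ y)[1] = 6
(x ⊛ y)[2] = -6
(x ⊛ y)[3] = -3
(x ⊛ y)[4] = -9

x ⊛ y = [9, 6, -6, -3, -9]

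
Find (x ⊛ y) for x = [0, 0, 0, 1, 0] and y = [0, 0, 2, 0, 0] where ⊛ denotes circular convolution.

(x ⊛ y)[n] = Σ(m=0 to 4) x[m] · y[(n-m) mod 5]

Computing each output sample:
(x ⊛ y)[0] = 2
(x ⊛ y)[1] = 0
(x ⊛ y)[2] = 0
(x ⊛ y)[3] = 0
(x ⊛ y)[4] = 0

x ⊛ y = [2, 0, 0, 0, 0]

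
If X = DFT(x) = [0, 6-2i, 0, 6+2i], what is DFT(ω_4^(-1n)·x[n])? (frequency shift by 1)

Modulation property: DFT(ω_4^(-1n)·x[n]) = X[(k-1) mod 4], so circularly shift X by 1 positions.

X[k-1] = [6+2i, 0, 6-2i, 0]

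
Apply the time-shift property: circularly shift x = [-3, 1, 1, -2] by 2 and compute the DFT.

Time shift by 2: X_shifted[k] = ω_4^(2k) · X[k]
Shifted x = [1, -2, -3, 1]

DFT(x[n-2]) = [-3, 4+3i, -1, 4-3i]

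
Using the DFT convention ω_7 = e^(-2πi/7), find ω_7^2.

ω_7^2 = e^(-2πi·2/7)
= cos(-2π·2/7) + i·sin(-2π·2/7)
= cos(-4π/7) + i·sin(-4π/7)

ω_7^2 = cos(-4π/7) + i·sin(-4π/7) = -0.2225-0.9749i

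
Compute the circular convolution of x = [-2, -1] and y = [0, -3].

(x ⊛ y)[n] = Σ(m=0 to 1) x[m] · y[(n-m) mod 2]

Computing each output sample:
(x ⊛ y)[0] = 3
(x ⊛ y)[1] = 6

x ⊛ y = [3, 6]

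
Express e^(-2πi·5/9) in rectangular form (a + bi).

ω_9^5 = e^(-2πi·5/9)
= cos(-2π·5/9) + i·sin(-2π·5/9)
= cos(-10π/9) + i·sin(-10π/9)

ω_9^5 = cos(-10π/9) + i·sin(-10π/9) = -0.9397+0.3420i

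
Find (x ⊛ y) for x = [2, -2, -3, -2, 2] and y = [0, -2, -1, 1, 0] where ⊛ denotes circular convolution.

(x ⊛ y)[n] = Σ(m=0 to 4) x[m] · y[(n-m) mod 5]

Computing each output sample:
(x ⊛ y)[0] = -5
(x ⊛ y)[1] = -8
(x ⊛ y)[2] = 4
(x ⊛ y)[3] = 10
(x ⊛ y)[4] = 5

x ⊛ y = [-5, -8, 4, 10, 5]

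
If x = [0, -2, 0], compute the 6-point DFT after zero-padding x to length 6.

Original 3-point DFT: [-2, 1.0000+1.7321i, 1.0000-1.7321i]
Zero-padded 6-point DFT provides frequency interpolation.

DFT_6([x, 0, ...]) = [-2, -1.0000+1.7321i, 1.0000+1.7321i, 2, 1.0000-1.7321i, -1.0000-1.7321i]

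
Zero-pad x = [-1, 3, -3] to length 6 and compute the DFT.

Original 3-point DFT: [-1, -1.0000-5.1962i, -1.0000+5.1962i]
Zero-padded 6-point DFT provides frequency interpolation.

DFT_6([x, 0, ...]) = [-1, 2, -1.0000-5.1962i, -7, -1.0000+5.1962i, 2]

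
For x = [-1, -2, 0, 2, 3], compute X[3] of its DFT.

X[3] = Σ(n=0 to 4) x[n] · ω_5^(3n) where ω_5 = e^(-2πi/5)
= (-1)·ω_5^0 + (-2)·ω_5^3 + (0)·ω_5^6 + (2)·ω_5^9 + (3)·ω_5^12

X[3] = -1.1910-1.0368i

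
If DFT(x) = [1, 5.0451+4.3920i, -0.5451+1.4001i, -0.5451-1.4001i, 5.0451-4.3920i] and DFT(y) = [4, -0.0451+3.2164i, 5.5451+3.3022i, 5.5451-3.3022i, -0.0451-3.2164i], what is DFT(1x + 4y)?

By linearity: DFT(1x + 4y) = 1·DFT(x) + 4·DFT(y)
= 1·[1, 5.0451+4.3920i, -0.5451+1.4001i, -0.5451-1.4001i, 5.0451-4.3920i] + 4·[4, -0.0451+3.2164i, 5.5451+3.3022i, 5.5451-3.3022i, -0.0451-3.2164i]

Computing element-wise:
Z[0] = 1·(1) + 4·(4) = 17
Z[1] = 1·(5.0451+4.3920i) + 4·(-0.0451+3.2164i) = 4.8647+17.2576i
Z[2] = 1·(-0.5451+1.4001i) + 4·(5.5451+3.3022i) = 21.6353+14.6089i
Z[3] = 1·(-0.5451-1.4001i) + 4·(5.5451-3.3022i) = 21.6353-14.6089i
Z[4] = 1·(5.0451-4.3920i) + 4·(-0.0451-3.2164i) = 4.8647-17.2576i

DFT(1x + 4y) = 1·X + 4·Y = [17, 4.8647+17.2576i, 21.6353+14.6089i, 21.6353-14.6089i, 4.8647-17.2576i]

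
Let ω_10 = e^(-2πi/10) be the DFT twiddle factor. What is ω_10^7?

ω_10^7 = e^(-2πi·7/10)
= cos(-2π·7/10) + i·sin(-2π·7/10)
= cos(-14π/10) + i·sin(-14π/10)

ω_10^7 = cos(-14π/10) + i·sin(-14π/10) = -0.3090+0.9511i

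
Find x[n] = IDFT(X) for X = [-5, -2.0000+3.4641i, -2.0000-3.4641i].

x[n] = (1/3) Σ(k=0 to 2) X[k] · e^(2πikn/3)

Computing each x[n]:
x[0] = -3
x[1] = -3
x[2] = 1

x = [-3, -3, 1]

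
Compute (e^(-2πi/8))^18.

Since ω_8^8 = 1, powers reduce modulo 8.
18 mod 8 = 2
So ω_8^18 = ω_8^2 = e^(-2πi·2/8)

ω_8^18 = ω_8^2 = -1i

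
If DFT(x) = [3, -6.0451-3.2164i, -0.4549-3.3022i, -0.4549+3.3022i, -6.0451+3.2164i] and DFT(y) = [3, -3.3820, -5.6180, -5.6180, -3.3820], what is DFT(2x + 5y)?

By linearity: DFT(2x + 5y) = 2·DFT(x) + 5·DFT(y)
= 2·[3, -6.0451-3.2164i, -0.4549-3.3022i, -0.4549+3.3022i, -6.0451+3.2164i] + 5·[3, -3.3820, -5.6180, -5.6180, -3.3820]

Computing element-wise:
Z[0] = 2·(3) + 5·(3) = 21
Z[1] = 2·(-6.0451-3.2164i) + 5·(-3.3820) = -29.0002-6.4328i
Z[2] = 2·(-0.4549-3.3022i) + 5·(-5.6180) = -28.9998-6.6044i
Z[3] = 2·(-0.4549+3.3022i) + 5·(-5.6180) = -28.9998+6.6044i
Z[4] = 2·(-6.0451+3.2164i) + 5·(-3.3820) = -29.0002+6.4328i

DFT(2x + 5y) = 2·X + 5·Y = [21, -29.0002-6.4328i, -28.9998-6.6044i, -28.9998+6.6044i, -29.0002+6.4328i]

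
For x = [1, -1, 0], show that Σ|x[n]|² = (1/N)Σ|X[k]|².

Time domain:
Σ|x[n]|² = |1|² + |-1|² + |0|² = 2.0000

Frequency domain:
(1/3)Σ|X[k]|² = (1/3)(|0|² + |1.5000+0.8660i|² + |1.5000-0.8660i|²) = (1/3)·6.0000 = 2.0000

Both sides agree, confirming Parseval's theorem.

Σ|x[n]|² = (1/N)Σ|X[k]|² = 2.0000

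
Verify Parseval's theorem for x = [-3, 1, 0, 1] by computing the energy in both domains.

Time domain:
Σ|x[n]|² = |-3|² + |1|² + |0|² + |1|² = 11.0000

Frequency domain:
(1/4)Σ|X[k]|² = (1/4)(|-1|² + |-3|² + |-5|² + |-3|²) = (1/4)·44.0000 = 11.0000

Both sides agree, confirming Parseval's theorem.

Σ|x[n]|² = (1/N)Σ|X[k]|² = 11.0000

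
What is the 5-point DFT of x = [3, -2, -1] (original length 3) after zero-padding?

Original 3-point DFT: [0, 4.5000+0.8660i, 4.5000-0.8660i]
Zero-padded 5-point DFT provides frequency interpolation.

DFT_5([x, 0, ...]) = [0, 3.1910+2.4899i, 4.3090+0.2245i, 4.3090-0.2245i, 3.1910-2.4899i]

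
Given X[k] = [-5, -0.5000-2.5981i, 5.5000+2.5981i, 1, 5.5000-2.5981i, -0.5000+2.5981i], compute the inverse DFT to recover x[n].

x[n] = (1/6) Σ(k=0 to 5) X[k] · e^(2πikn/6)

Computing each x[n]:
x[0] = 1
x[1] = -2
x[2] = 0
x[3] = 1
x[4] = -3
x[5] = -2

x = [1, -2, 0, 1, -3, -2]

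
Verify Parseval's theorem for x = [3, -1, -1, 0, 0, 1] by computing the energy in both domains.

Time domain:
Σ|x[n]|² = |3|² + |-1|² + |-1|² + |0|² + |0|² + |1|² = 12.0000

Frequency domain:
(1/6)Σ|X[k]|² = (1/6)(|2|² + |3.5000+2.5981i|² + |3.5000+0.8660i|² + |2|² + |3.5000-0.8660i|² + |3.5000-2.5981i|²) = (1/6)·72.0000 = 12.0000

Both sides agree, confirming Parseval's theorem.

Σ|x[n]|² = (1/N)Σ|X[k]|² = 12.0000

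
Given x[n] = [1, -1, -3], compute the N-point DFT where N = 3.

X[k] = Σ(n=0 to 2) x[n] · ω_3^(nk)
where ω_3 = e^(-2πi/3)

Computing each X[k]:
X[0] = -3
X[1] = 3.0000-1.7321i
X[2] = 3.0000+1.7321i

X = [-3, 3.0000-1.7321i, 3.0000+1.7321i]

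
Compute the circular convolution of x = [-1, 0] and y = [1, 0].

(x ⊛ y)[n] = Σ(m=0 to 1) x[m] · y[(n-m) mod 2]

Computing each output sample:
(x ⊛ y)[0] = -1
(x ⊛ y)[1] = 0

x ⊛ y = [-1, 0]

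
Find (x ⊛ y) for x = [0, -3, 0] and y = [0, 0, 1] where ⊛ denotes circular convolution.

(x ⊛ y)[n] = Σ(m=0 to 2) x[m] · y[(n-m) mod 3]

Computing each output sample:
(x ⊛ y)[0] = -3
(x ⊛ y)[1] = 0
(x ⊛ y)[2] = 0

x ⊛ y = [-3, 0, 0]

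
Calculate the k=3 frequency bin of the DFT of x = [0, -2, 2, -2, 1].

X[3] = Σ(n=0 to 4) x[n] · ω_5^(3n) where ω_5 = e^(-2πi/5)
= (0)·ω_5^0 + (-2)·ω_5^3 + (2)·ω_5^6 + (-2)·ω_5^9 + (1)·ω_5^12

X[3] = 0.8090-5.5676i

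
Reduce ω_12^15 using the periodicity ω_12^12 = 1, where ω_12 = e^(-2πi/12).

Since ω_12^12 = 1, powers reduce modulo 12.
15 mod 12 = 3
So ω_12^15 = ω_12^3 = e^(-2πi·3/12)

ω_12^15 = ω_12^3 = -1i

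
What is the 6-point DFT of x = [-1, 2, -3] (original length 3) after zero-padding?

Original 3-point DFT: [-2, -0.5000-4.3301i, -0.5000+4.3301i]
Zero-padded 6-point DFT provides frequency interpolation.

DFT_6([x, 0, ...]) = [-2, 1.5000+0.8660i, -0.5000-4.3301i, -6, -0.5000+4.3301i, 1.5000-0.8660i]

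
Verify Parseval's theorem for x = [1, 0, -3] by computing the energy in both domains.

Time domain:
Σ|x[n]|² = |1|² + |0|² + |-3|² = 10.0000

Frequency domain:
(1/3)Σ|X[k]|² = (1/3)(|-2|² + |2.5000-2.5981i|² + |2.5000+2.5981i|²) = (1/3)·30.0000 = 10.0000

Both sides agree, confirming Parseval's theorem.

Σ|x[n]|² = (1/N)Σ|X[k]|² = 10.0000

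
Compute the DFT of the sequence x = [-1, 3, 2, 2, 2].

X[k] = Σ(n=0 to 4) x[n] · ω_5^(nk)
where ω_5 = e^(-2πi/5)

Computing each X[k]:
X[0] = 8
X[1] = -2.6910-0.9511i
X[2] = -3.8090-0.5878i
X[3] = -3.8090+0.5878i
X[4] = -2.6910+0.9511i

X = [8, -2.6910-0.9511i, -3.8090-0.5878i, -3.8090+0.5878i, -2.6910+0.9511i]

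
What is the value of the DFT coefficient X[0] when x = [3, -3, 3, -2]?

X[0] = Σ(n=0 to 3) x[n] · ω_4^0 = Σ x[n]
= (3) + (-3) + (3) + (-2)

X[0] = 1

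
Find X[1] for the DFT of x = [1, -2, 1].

X[1] = Σ(n=0 to 2) x[n] · ω_3^(1n) where ω_3 = e^(-2πi/3)
= (1)·ω_3^0 + (-2)·ω_3^1 + (1)·ω_3^2

X[1] = 1.5000+2.5981i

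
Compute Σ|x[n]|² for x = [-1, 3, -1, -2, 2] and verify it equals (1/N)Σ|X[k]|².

Time domain:
Σ|x[n]|² = |-1|² + |3|² + |-1|² + |-2|² + |2|² = 19.0000

Frequency domain:
(1/5)Σ|X[k]|² = (1/5)(|1|² + |2.9721-1.5388i|² + |-5.9721+0.3633i|² + |-5.9721-0.3633i|² + |2.9721+1.5388i|²) = (1/5)·95.0000 = 19.0000

Both sides agree, confirming Parseval's theorem.

Σ|x[n]|² = (1/N)Σ|X[k]|² = 19.0000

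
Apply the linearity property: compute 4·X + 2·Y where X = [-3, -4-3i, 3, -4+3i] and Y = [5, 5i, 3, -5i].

By linearity: DFT(4x + 2y) = 4·DFT(x) + 2·DFT(y)
= 4·[-3, -4-3i, 3, -4+3i] + 2·[5, 5i, 3, -5i]

Computing element-wise:
Z[0] = 4·(-3) + 2·(5) = -2
Z[1] = 4·(-4-3i) + 2·(5i) = -16-2i
Z[2] = 4·(3) + 2·(3) = 18
Z[3] = 4·(-4+3i) + 2·(-5i) = -16+2i

DFT(4x + 2y) = 4·X + 2·Y = [-2, -16-2i, 18, -16+2i]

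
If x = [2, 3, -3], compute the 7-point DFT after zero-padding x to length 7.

Original 3-point DFT: [2, 2.0000-5.1962i, 2.0000+5.1962i]
Zero-padded 7-point DFT provides frequency interpolation.

DFT_7([x, 0, ...]) = [2, 4.5380+0.5793i, 4.0353-4.2264i, -2.5734-3.6471i, -2.5734+3.6471i, 4.0353+4.2264i, 4.5380-0.5793i]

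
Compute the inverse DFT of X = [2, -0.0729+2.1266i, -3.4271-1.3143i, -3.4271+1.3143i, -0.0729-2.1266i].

x[n] = (1/5) Σ(k=0 to 4) X[k] · e^(2πikn/5)

Computing each x[n]:
x[0] = -1
x[1] = 1
x[2] = -1
x[3] = 1
x[4] = 2

x = [-1, 1, -1, 1, 2]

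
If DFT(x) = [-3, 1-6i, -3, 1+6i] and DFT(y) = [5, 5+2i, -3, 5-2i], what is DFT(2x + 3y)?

By linearity: DFT(2x + 3y) = 2·DFT(x) + 3·DFT(y)
= 2·[-3, 1-6i, -3, 1+6i] + 3·[5, 5+2i, -3, 5-2i]

Computing element-wise:
Z[0] = 2·(-3) + 3·(5) = 9
Z[1] = 2·(1-6i) + 3·(5+2i) = 17-6i
Z[2] = 2·(-3) + 3·(-3) = -15
Z[3] = 2·(1+6i) + 3·(5-2i) = 17+6i

DFT(2x + 3y) = 2·X + 3·Y = [9, 17-6i, -15, 17+6i]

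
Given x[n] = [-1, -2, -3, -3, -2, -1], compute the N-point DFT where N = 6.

X[k] = Σ(n=0 to 5) x[n] · ω_6^(nk)
where ω_6 = e^(-2πi/6)

Computing each X[k]:
X[0] = -12
X[1] = 3.0000+1.7321i
X[2] = 0
X[3] = 0
X[4] = 0
X[5] = 3.0000-1.7321i

X = [-12, 3.0000+1.7321i, 0, 0, 0, 3.0000-1.7321i]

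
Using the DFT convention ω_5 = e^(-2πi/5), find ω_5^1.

ω_5^1 = e^(-2πi·1/5)
= cos(-2π·1/5) + i·sin(-2π·1/5)
= cos(-2π/5) + i·sin(-2π/5)

ω_5^1 = cos(-2π/5) + i·sin(-2π/5) = 0.3090-0.9511i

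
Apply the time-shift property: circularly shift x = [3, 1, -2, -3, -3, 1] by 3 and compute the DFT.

Time shift by 3: X_shifted[k] = ω_6^(3k) · X[k]
Shifted x = [-3, -3, 1, 3, 1, -2]

DFT(x[n-3]) = [-3, -9.5000+0.8660i, 1.5000+0.8660i, 1, 1.5000-0.8660i, -9.5000-0.8660i]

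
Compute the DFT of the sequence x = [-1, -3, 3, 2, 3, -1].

X[k] = Σ(n=0 to 5) x[n] · ω_6^(nk)
where ω_6 = e^(-2πi/6)

Computing each X[k]:
X[0] = 3
X[1] = -8.0000+1.7321i
X[2] = 1.7321i
X[3] = 7
X[4] = -1.7321i
X[5] = -8.0000-1.7321i

X = [3, -8.0000+1.7321i, 1.7321i, 7, -1.7321i, -8.0000-1.7321i]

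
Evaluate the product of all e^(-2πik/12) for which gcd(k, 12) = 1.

The primitive 12th roots of unity are ω_12^k for k coprime to 12: k ∈ {1, 5, 7, 11}
Their product equals the constant term of the cyclotomic polynomial Φ_12(x) up to sign.
For n ≥ 3, the product of all primitive nth roots of unity is 1. (For n=1 it is 1; for n=2 it is -1.)

1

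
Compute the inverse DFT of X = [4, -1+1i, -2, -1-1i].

x[n] = (1/4) Σ(k=0 to 3) X[k] · e^(2πikn/4)

Computing each x[n]:
x[0] = 0
x[1] = 1
x[2] = 1
x[3] = 2

x = [0, 1, 1, 2]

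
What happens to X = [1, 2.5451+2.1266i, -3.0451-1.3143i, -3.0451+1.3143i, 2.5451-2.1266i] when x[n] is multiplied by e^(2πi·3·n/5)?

Modulation property: DFT(ω_5^(-3n)·x[n]) = X[(k-3) mod 5], so circularly shift X by 3 positions.

X[k-3] = [-3.0451-1.3143i, -3.0451+1.3143i, 2.5451-2.1266i, 1, 2.5451+2.1266i]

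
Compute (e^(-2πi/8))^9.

Since ω_8^8 = 1, powers reduce modulo 8.
9 mod 8 = 1
So ω_8^9 = ω_8^1 = e^(-2πi·1/8)

ω_8^9 = ω_8^1 = 0.7071-0.7071i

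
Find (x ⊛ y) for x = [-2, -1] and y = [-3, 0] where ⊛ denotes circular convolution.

(x ⊛ y)[n] = Σ(m=0 to 1) x[m] · y[(n-m) mod 2]

Computing each output sample:
(x ⊛ y)[0] = 6
(x ⊛ y)[1] = 3

x ⊛ y = [6, 3]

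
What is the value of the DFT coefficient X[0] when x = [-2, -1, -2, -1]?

X[0] = Σ(n=0 to 3) x[n] · ω_4^0 = Σ x[n]
= (-2) + (-1) + (-2) + (-1)

X[0] = -6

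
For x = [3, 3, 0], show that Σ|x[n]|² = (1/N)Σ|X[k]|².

Time domain:
Σ|x[n]|² = |3|² + |3|² + |0|² = 18.0000

Frequency domain:
(1/3)Σ|X[k]|² = (1/3)(|6|² + |1.5000-2.5981i|² + |1.5000+2.5981i|²) = (1/3)·54.0000 = 18.0000

Both sides agree, confirming Parseval's theorem.

Σ|x[n]|² = (1/N)Σ|X[k]|² = 18.0000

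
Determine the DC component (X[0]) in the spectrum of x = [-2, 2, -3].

X[0] = Σ(n=0 to 2) x[n] · ω_3^0 = Σ x[n]
= (-2) + (2) + (-3)

X[0] = -3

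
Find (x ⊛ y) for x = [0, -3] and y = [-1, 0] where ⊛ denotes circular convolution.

(x ⊛ y)[n] = Σ(m=0 to 1) x[m] · y[(n-m) mod 2]

Computing each output sample:
(x ⊛ y)[0] = 0
(x ⊛ y)[1] = 3

x ⊛ y = [0, 3]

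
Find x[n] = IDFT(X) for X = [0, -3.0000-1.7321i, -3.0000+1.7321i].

x[n] = (1/3) Σ(k=0 to 2) X[k] · e^(2πikn/3)

Computing each x[n]:
x[0] = -2
x[1] = 2
x[2] = 0

x = [-2, 2, 0]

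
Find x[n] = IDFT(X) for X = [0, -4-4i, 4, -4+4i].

x[n] = (1/4) Σ(k=0 to 3) X[k] · e^(2πikn/4)

Computing each x[n]:
x[0] = -1
x[1] = 1
x[2] = 3
x[3] = -3

x = [-1, 1, 3, -3]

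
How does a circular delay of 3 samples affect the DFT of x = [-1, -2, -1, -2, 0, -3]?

Time shift by 3: X_shifted[k] = ω_6^(3k) · X[k]
Shifted x = [-2, 0, -3, -1, -2, -1]

DFT(x[n-3]) = [-9, 1, -1.7321i, -5, 1.7321i, 1]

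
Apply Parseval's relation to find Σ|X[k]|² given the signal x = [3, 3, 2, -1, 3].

Parseval: Σ|x[n]|² = (1/N)Σ|X[k]|², so Σ|X[k]|² = N·Σ|x[n]|² = 5·32.0000

Σ|X[k]|² = N·Σ|x[n]|² = 5·32.0000 = 160.0000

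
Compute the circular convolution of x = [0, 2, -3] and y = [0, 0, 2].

(x ⊛ y)[n] = Σ(m=0 to 2) x[m] · y[(n-m) mod 3]

Computing each output sample:
(x ⊛ y)[0] = 4
(x ⊛ y)[1] = -6
(x ⊛ y)[2] = 0

x ⊛ y = [4, -6, 0]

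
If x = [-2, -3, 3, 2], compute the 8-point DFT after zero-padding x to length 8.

Original 4-point DFT: [0, -5+5i, 2, -5-5i]
Zero-padded 8-point DFT provides frequency interpolation.

DFT_8([x, 0, ...]) = [0, -5.5355-2.2929i, -5+5i, 1.5355+3.7071i, 2, 1.5355-3.7071i, -5-5i, -5.5355+2.2929i]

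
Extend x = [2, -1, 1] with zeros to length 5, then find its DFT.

Original 3-point DFT: [2, 2.0000+1.7321i, 2.0000-1.7321i]
Zero-padded 5-point DFT provides frequency interpolation.

DFT_5([x, 0, ...]) = [2, 0.8820+0.3633i, 3.1180+1.5388i, 3.1180-1.5388i, 0.8820-0.3633i]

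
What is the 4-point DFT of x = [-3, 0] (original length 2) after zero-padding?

Original 2-point DFT: [-3, -3]
Zero-padded 4-point DFT provides frequency interpolation.

DFT_4([x, 0, ...]) = [-3, -3, -3, -3]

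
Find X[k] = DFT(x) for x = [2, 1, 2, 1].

X[k] = Σ(n=0 to 3) x[n] · ω_4^(nk)
where ω_4 = e^(-2πi/4)

Computing each X[k]:
X[0] = 6
X[1] = 0
X[2] = 2
X[3] = 0

X = [6, 0, 2, 0]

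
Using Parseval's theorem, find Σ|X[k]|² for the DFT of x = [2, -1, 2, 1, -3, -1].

Parseval: Σ|x[n]|² = (1/N)Σ|X[k]|², so Σ|X[k]|² = N·Σ|x[n]|² = 6·20.0000

Σ|X[k]|² = N·Σ|x[n]|² = 6·20.0000 = 120.0000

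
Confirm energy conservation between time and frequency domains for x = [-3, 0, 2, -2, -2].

Time domain:
Σ|x[n]|² = |-3|² + |0|² + |2|² + |-2|² + |-2|² = 21.0000

Frequency domain:
(1/5)Σ|X[k]|² = (1/5)(|-5|² + |-3.6180-4.2533i|² + |-1.3820+2.6287i|² + |-1.3820-2.6287i|² + |-3.6180+4.2533i|²) = (1/5)·105.0000 = 21.0000

Both sides agree, confirming Parseval's theorem.

Σ|x[n]|² = (1/N)Σ|X[k]|² = 21.0000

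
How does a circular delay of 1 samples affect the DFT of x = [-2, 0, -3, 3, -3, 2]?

Time shift by 1: X_shifted[k] = ω_6^(1k) · X[k]
Shifted x = [2, -2, 0, -3, 3, -3]

DFT(x[n-1]) = [-3, 1.0000+1.7321i, -3.4641i, 13, 3.4641i, 1.0000-1.7321i]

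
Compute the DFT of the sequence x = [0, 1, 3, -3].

X[k] = Σ(n=0 to 3) x[n] · ω_4^(nk)
where ω_4 = e^(-2πi/4)

Computing each X[k]:
X[0] = 1
X[1] = -3-4i
X[2] = 5
X[3] = -3+4i

X = [1, -3-4i, 5, -3+4i]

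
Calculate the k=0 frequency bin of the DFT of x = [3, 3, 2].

X[0] = Σ(n=0 to 2) x[n] · ω_3^0 = Σ x[n]
= (3) + (3) + (2)

X[0] = 8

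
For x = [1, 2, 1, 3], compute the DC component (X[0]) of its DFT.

X[0] = Σ(n=0 to 3) x[n] · ω_4^0 = Σ x[n]
= (1) + (2) + (1) + (3)

X[0] = 7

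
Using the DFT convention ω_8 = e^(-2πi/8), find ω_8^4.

ω_8^4 = e^(-2πi·4/8)
= cos(-2π·4/8) + i·sin(-2π·4/8)
= cos(-8π/8) + i·sin(-8π/8)

ω_8^4 = cos(-8π/8) + i·sin(-8π/8) = -1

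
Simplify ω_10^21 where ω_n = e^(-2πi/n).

Since ω_10^10 = 1, powers reduce modulo 10.
21 mod 10 = 1
So ω_10^21 = ω_10^1 = e^(-2πi·1/10)

ω_10^21 = ω_10^1 = 0.8090-0.5878i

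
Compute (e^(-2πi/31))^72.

Since ω_31^31 = 1, powers reduce modulo 31.
72 mod 31 = 10
So ω_31^72 = ω_31^10 = e^(-2πi·10/31)

ω_31^72 = ω_31^10 = -0.4404-0.8978i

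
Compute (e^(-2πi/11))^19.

Since ω_11^11 = 1, powers reduce modulo 11.
19 mod 11 = 8
So ω_11^19 = ω_11^8 = e^(-2πi·8/11)

ω_11^19 = ω_11^8 = -0.1423+0.9898i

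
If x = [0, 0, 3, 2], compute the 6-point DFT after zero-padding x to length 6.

Original 4-point DFT: [5, -3+2i, 1, -3-2i]
Zero-padded 6-point DFT provides frequency interpolation.

DFT_6([x, 0, ...]) = [5, -3.5000-2.5981i, 0.5000+2.5981i, 1, 0.5000-2.5981i, -3.5000+2.5981i]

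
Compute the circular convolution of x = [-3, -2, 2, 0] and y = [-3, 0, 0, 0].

(x ⊛ y)[n] = Σ(m=0 to 3) x[m] · y[(n-m) mod 4]

Computing each output sample:
(x ⊛ y)[0] = 9
(x ⊛ y)[1] = 6
(x ⊛ y)[2] = -6
(x ⊛ y)[3] = 0

x ⊛ y = [9, 6, -6, 0]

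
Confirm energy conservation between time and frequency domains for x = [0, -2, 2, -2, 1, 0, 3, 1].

Time domain:
Σ|x[n]|² = |0|² + |-2|² + |2|² + |-2|² + |1|² + |0|² + |3|² + |1|² = 23.0000

Frequency domain:
(1/8)Σ|X[k]|² = (1/8)(|3|² + |-0.2929+4.5355i|² + |-4+1i|² + |-1.7071+2.5355i|² + |9|² + |-1.7071-2.5355i|² + |-4-1i|² + |-0.2929-4.5355i|²) = (1/8)·184.0000 = 23.0000

Both sides agree, confirming Parseval's theorem.

Σ|x[n]|² = (1/N)Σ|X[k]|² = 23.0000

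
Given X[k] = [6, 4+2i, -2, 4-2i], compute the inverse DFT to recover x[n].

x[n] = (1/4) Σ(k=0 to 3) X[k] · e^(2πikn/4)

Computing each x[n]:
x[0] = 3
x[1] = 1
x[2] = -1
x[3] = 3

x = [3, 1, -1, 3]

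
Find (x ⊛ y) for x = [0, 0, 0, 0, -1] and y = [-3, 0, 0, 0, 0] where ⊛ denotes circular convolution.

(x ⊛ y)[n] = Σ(m=0 to 4) x[m] · y[(n-m) mod 5]

Computing each output sample:
(x ⊛ y)[0] = 0
(x ⊛ y)[1] = 0
(x ⊛ y)[2] = 0
(x ⊛ y)[3] = 0
(x ⊛ y)[4] = 3

x ⊛ y = [0, 0, 0, 0, 3]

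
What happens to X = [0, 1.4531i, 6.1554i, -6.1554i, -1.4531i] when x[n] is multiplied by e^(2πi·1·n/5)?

Modulation property: DFT(ω_5^(-1n)·x[n]) = X[(k-1) mod 5], so circularly shift X by 1 positions.

X[k-1] = [-1.4531i, 0, 1.4531i, 6.1554i, -6.1554i]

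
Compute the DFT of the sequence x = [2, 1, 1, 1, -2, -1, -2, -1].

X[k] = Σ(n=0 to 7) x[n] · ω_8^(nk)
where ω_8 = e^(-2πi/8)

Computing each X[k]:
X[0] = -1
X[1] = 4.0000-5.8284i
X[2] = 1
X[3] = 4.0000+0.1716i
X[4] = -1
X[5] = 4.0000-0.1716i
X[6] = 1
X[7] = 4.0000+5.8284i

X = [-1, 4.0000-5.8284i, 1, 4.0000+0.1716i, -1, 4.0000-0.1716i, 1, 4.0000+5.8284i]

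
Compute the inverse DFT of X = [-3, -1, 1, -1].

x[n] = (1/4) Σ(k=0 to 3) X[k] · e^(2πikn/4)

Computing each x[n]:
x[0] = -1
x[1] = -1
x[2] = 0
x[3] = -1

x = [-1, -1, 0, -1]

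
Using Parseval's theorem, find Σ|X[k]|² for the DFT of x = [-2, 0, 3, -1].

Parseval: Σ|x[n]|² = (1/N)Σ|X[k]|², so Σ|X[k]|² = N·Σ|x[n]|² = 4·14.0000

Σ|X[k]|² = N·Σ|x[n]|² = 4·14.0000 = 56.0000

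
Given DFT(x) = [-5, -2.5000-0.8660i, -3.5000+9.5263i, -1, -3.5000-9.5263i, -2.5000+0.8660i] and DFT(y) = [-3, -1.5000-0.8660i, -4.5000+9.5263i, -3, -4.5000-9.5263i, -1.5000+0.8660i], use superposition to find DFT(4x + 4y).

By linearity: DFT(4x + 4y) = 4·DFT(x) + 4·DFT(y)
= 4·[-5, -2.5000-0.8660i, -3.5000+9.5263i, -1, -3.5000-9.5263i, -2.5000+0.8660i] + 4·[-3, -1.5000-0.8660i, -4.5000+9.5263i, -3, -4.5000-9.5263i, -1.5000+0.8660i]

Computing element-wise:
Z[0] = 4·(-5) + 4·(-3) = -32
Z[1] = 4·(-2.5000-0.8660i) + 4·(-1.5000-0.8660i) = -16.0000-6.9280i
Z[2] = 4·(-3.5000+9.5263i) + 4·(-4.5000+9.5263i) = -32.0000+76.2104i
Z[3] = 4·(-1) + 4·(-3) = -16
Z[4] = 4·(-3.5000-9.5263i) + 4·(-4.5000-9.5263i) = -32.0000-76.2104i
Z[5] = 4·(-2.5000+0.8660i) + 4·(-1.5000+0.8660i) = -16.0000+6.9280i

DFT(4x + 4y) = 4·X + 4·Y = [-32, -16.0000-6.9280i, -32.0000+76.2104i, -16, -32.0000-76.2104i, -16.0000+6.9280i]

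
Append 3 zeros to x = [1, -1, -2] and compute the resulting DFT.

Original 3-point DFT: [-2, 2.5000-0.8660i, 2.5000+0.8660i]
Zero-padded 6-point DFT provides frequency interpolation.

DFT_6([x, 0, ...]) = [-2, 1.5000+2.5981i, 2.5000-0.8660i, 0, 2.5000+0.8660i, 1.5000-2.5981i]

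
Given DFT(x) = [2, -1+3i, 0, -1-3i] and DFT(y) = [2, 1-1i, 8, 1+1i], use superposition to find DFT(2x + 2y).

By linearity: DFT(2x + 2y) = 2·DFT(x) + 2·DFT(y)
= 2·[2, -1+3i, 0, -1-3i] + 2·[2, 1-1i, 8, 1+1i]

Computing element-wise:
Z[0] = 2·(2) + 2·(2) = 8
Z[1] = 2·(-1+3i) + 2·(1-1i) = 4i
Z[2] = 2·(0) + 2·(8) = 16
Z[3] = 2·(-1-3i) + 2·(1+1i) = -4i

DFT(2x + 2y) = 2·X + 2·Y = [8, 4i, 16, -4i]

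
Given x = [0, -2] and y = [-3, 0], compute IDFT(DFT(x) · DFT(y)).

(x ⊛ y)[n] = Σ(m=0 to 1) x[m] · y[(n-m) mod 2]

Computing each output sample:
(x ⊛ y)[0] = 0
(x ⊛ y)[1] = 6

x ⊛ y = [0, 6]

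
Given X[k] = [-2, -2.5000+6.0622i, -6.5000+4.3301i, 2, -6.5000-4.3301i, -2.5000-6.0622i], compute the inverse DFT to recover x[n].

x[n] = (1/6) Σ(k=0 to 5) X[k] · e^(2πikn/6)

Computing each x[n]:
x[0] = -3
x[1] = -3
x[2] = 1
x[3] = -2
x[4] = 2
x[5] = 3

x = [-3, -3, 1, -2, 2, 3]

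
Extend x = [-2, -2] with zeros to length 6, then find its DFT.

Original 2-point DFT: [-4, 0]
Zero-padded 6-point DFT provides frequency interpolation.

DFT_6([x, 0, ...]) = [-4, -3.0000+1.7321i, -1.0000+1.7321i, 0, -1.0000-1.7321i, -3.0000-1.7321i]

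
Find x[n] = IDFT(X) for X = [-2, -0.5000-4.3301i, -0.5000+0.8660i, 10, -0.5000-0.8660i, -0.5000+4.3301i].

x[n] = (1/6) Σ(k=0 to 5) X[k] · e^(2πikn/6)

Computing each x[n]:
x[0] = 1
x[1] = -1
x[2] = 3
x[3] = -2
x[4] = 0
x[5] = -3

x = [1, -1, 3, -2, 0, -3]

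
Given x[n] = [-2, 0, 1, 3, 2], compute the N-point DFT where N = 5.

X[k] = Σ(n=0 to 4) x[n] · ω_5^(nk)
where ω_5 = e^(-2πi/5)

Computing each X[k]:
X[0] = 4
X[1] = -4.6180+3.0777i
X[2] = -2.3820-0.7265i
X[3] = -2.3820+0.7265i
X[4] = -4.6180-3.0777i

X = [4, -4.6180+3.0777i, -2.3820-0.7265i, -2.3820+0.7265i, -4.6180-3.0777i]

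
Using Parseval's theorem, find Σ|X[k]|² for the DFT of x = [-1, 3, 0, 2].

Parseval: Σ|x[n]|² = (1/N)Σ|X[k]|², so Σ|X[k]|² = N·Σ|x[n]|² = 4·14.0000

Σ|X[k]|² = N·Σ|x[n]|² = 4·14.0000 = 56.0000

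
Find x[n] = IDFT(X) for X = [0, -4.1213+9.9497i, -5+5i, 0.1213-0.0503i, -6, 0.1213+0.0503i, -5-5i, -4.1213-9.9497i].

x[n] = (1/8) Σ(k=0 to 7) X[k] · e^(2πikn/8)

Computing each x[n]:
x[0] = -3
x[1] = -3
x[2] = -2
x[3] = 1
x[4] = -1
x[5] = 2
x[6] = 3
x[7] = 3

x = [-3, -3, -2, 1, -1, 2, 3, 3]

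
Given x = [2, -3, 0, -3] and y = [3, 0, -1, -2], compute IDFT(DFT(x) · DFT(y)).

(x ⊛ y)[n] = Σ(m=0 to 3) x[m] · y[(n-m) mod 4]

Computing each output sample:
(x ⊛ y)[0] = 12
(x ⊛ y)[1] = -6
(x ⊛ y)[2] = 4
(x ⊛ y)[3] = -10

x ⊛ y = [12, -6, 4, -10]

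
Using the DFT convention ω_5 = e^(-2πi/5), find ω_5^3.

ω_5^3 = e^(-2πi·3/5)
= cos(-2π·3/5) + i·sin(-2π·3/5)
= cos(-6π/5) + i·sin(-6π/5)

ω_5^3 = cos(-6π/5) + i·sin(-6π/5) = -0.8090+0.5878i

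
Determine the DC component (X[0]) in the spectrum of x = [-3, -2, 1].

X[0] = Σ(n=0 to 2) x[n] · ω_3^0 = Σ x[n]
= (-3) + (-2) + (1)

X[0] = -4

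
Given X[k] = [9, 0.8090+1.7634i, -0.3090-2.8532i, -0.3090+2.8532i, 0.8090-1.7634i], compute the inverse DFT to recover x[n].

x[n] = (1/5) Σ(k=0 to 4) X[k] · e^(2πikn/5)

Computing each x[n]:
x[0] = 2
x[1] = 2
x[2] = 0
x[3] = 3
x[4] = 2

x = [2, 2, 0, 3, 2]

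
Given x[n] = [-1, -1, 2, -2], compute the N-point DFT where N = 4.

X[k] = Σ(n=0 to 3) x[n] · ω_4^(nk)
where ω_4 = e^(-2πi/4)

Computing each X[k]:
X[0] = -2
X[1] = -3-1i
X[2] = 4
X[3] = -3+1i

X = [-2, -3-1i, 4, -3+1i]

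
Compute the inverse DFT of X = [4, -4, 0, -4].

x[n] = (1/4) Σ(k=0 to 3) X[k] · e^(2πikn/4)

Computing each x[n]:
x[0] = -1
x[1] = 1
x[2] = 3
x[3] = 1

x = [-1, 1, 3, 1]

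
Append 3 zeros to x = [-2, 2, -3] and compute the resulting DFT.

Original 3-point DFT: [-3, -1.5000-4.3301i, -1.5000+4.3301i]
Zero-padded 6-point DFT provides frequency interpolation.

DFT_6([x, 0, ...]) = [-3, 0.5000+0.8660i, -1.5000-4.3301i, -7, -1.5000+4.3301i, 0.5000-0.8660i]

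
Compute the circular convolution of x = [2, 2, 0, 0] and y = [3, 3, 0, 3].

(x ⊛ y)[n] = Σ(m=0 to 3) x[m] · y[(n-m) mod 4]

Computing each output sample:
(x ⊛ y)[0] = 12
(x ⊛ y)[1] = 12
(x ⊛ y)[2] = 6
(x ⊛ y)[3] = 6

x ⊛ y = [12, 12, 6, 6]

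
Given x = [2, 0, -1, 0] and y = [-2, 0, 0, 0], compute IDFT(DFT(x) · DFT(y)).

(x ⊛ y)[n] = Σ(m=0 to 3) x[m] · y[(n-m) mod 4]

Computing each output sample:
(x ⊛ y)[0] = -4
(x ⊛ y)[1] = 0
(x ⊛ y)[2] = 2
(x ⊛ y)[3] = 0

x ⊛ y = [-4, 0, 2, 0]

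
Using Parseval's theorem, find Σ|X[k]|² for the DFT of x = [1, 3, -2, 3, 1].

Parseval: Σ|x[n]|² = (1/N)Σ|X[k]|², so Σ|X[k]|² = N·Σ|x[n]|² = 5·24.0000

Σ|X[k]|² = N·Σ|x[n]|² = 5·24.0000 = 120.0000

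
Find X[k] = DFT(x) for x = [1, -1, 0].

X[k] = Σ(n=0 to 2) x[n] · ω_3^(nk)
where ω_3 = e^(-2πi/3)

Computing each X[k]:
X[0] = 0
X[1] = 1.5000+0.8660i
X[2] = 1.5000-0.8660i

X = [0, 1.5000+0.8660i, 1.5000-0.8660i]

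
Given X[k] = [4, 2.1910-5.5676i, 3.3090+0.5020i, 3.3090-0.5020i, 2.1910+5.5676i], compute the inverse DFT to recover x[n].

x[n] = (1/5) Σ(k=0 to 4) X[k] · e^(2πikn/5)

Computing each x[n]:
x[0] = 3
x[1] = 2
x[2] = 2
x[3] = -1
x[4] = -2

x = [3, 2, 2, -1, -2]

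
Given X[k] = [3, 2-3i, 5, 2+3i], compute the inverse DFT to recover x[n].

x[n] = (1/4) Σ(k=0 to 3) X[k] · e^(2πikn/4)

Computing each x[n]:
x[0] = 3
x[1] = 1
x[2] = 1
x[3] = -2

x = [3, 1, 1, -2]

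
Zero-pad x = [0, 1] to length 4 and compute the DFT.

Original 2-point DFT: [1, -1]
Zero-padded 4-point DFT provides frequency interpolation.

DFT_4([x, 0, ...]) = [1, -1i, -1, 1i]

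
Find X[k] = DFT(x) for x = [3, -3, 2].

X[k] = Σ(n=0 to 2) x[n] · ω_3^(nk)
where ω_3 = e^(-2πi/3)

Computing each X[k]:
X[0] = 2
X[1] = 3.5000+4.3301i
X[2] = 3.5000-4.3301i

X = [2, 3.5000+4.3301i, 3.5000-4.3301i]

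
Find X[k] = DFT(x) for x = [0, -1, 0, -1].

X[k] = Σ(n=0 to 3) x[n] · ω_4^(nk)
where ω_4 = e^(-2πi/4)

Computing each X[k]:
X[0] = -2
X[1] = 0
X[2] = 2
X[3] = 0

X = [-2, 0, 2, 0]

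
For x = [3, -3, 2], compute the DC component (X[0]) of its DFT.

X[0] = Σ(n=0 to 2) x[n] · ω_3^0 = Σ x[n]
= (3) + (-3) + (2)

X[0] = 2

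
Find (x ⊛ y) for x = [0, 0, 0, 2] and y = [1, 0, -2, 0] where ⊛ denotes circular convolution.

(x ⊛ y)[n] = Σ(m=0 to 3) x[m] · y[(n-m) mod 4]

Computing each output sample:
(x ⊛ y)[0] = 0
(x ⊛ y)[1] = -4
(x ⊛ y)[2] = 0
(x ⊛ y)[3] = 2

x ⊛ y = [0, -4, 0, 2]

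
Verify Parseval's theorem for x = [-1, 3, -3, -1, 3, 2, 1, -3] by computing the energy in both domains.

Time domain:
Σ|x[n]|² = |-1|² + |3|² + |-3|² + |-1|² + |3|² + |2|² + |1|² + |-3|² = 43.0000

Frequency domain:
(1/8)Σ|X[k]|² = (1/8)(|1|² + |-4.7071+1.8787i|² + |4-9i|² + |-3.2929-6.1213i|² + |-1|² + |-3.2929+6.1213i|² + |4+9i|² + |-4.7071-1.8787i|²) = (1/8)·344.0000 = 43.0000

Both sides agree, confirming Parseval's theorem.

Σ|x[n]|² = (1/N)Σ|X[k]|² = 43.0000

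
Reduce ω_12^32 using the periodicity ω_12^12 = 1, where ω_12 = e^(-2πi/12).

Since ω_12^12 = 1, powers reduce modulo 12.
32 mod 12 = 8
So ω_12^32 = ω_12^8 = e^(-2πi·8/12)

ω_12^32 = ω_12^8 = -0.5000+0.8660i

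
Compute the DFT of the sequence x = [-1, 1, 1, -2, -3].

X[k] = Σ(n=0 to 4) x[n] · ω_5^(nk)
where ω_5 = e^(-2πi/5)

Computing each X[k]:
X[0] = -4
X[1] = -0.8090-5.5676i
X[2] = 0.3090+0.5020i
X[3] = 0.3090-0.5020i
X[4] = -0.8090+5.5676i

X = [-4, -0.8090-5.5676i, 0.3090+0.5020i, 0.3090-0.5020i, -0.8090+5.5676i]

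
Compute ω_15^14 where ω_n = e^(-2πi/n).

ω_15^14 = e^(-2πi·14/15)
= cos(-2π·14/15) + i·sin(-2π·14/15)
= cos(-28π/15) + i·sin(-28π/15)

ω_15^14 = cos(-28π/15) + i·sin(-28π/15) = 0.9135+0.4067i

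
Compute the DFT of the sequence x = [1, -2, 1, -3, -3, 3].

X[k] = Σ(n=0 to 5) x[n] · ω_6^(nk)
where ω_6 = e^(-2πi/6)

Computing each X[k]:
X[0] = -3
X[1] = 5.5000+0.8660i
X[2] = -1.5000+7.7942i
X[3] = 1
X[4] = -1.5000-7.7942i
X[5] = 5.5000-0.8660i

X = [-3, 5.5000+0.8660i, -1.5000+7.7942i, 1, -1.5000-7.7942i, 5.5000-0.8660i]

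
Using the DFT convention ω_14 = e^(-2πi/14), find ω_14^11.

ω_14^11 = e^(-2πi·11/14)
= cos(-2π·11/14) + i·sin(-2π·11/14)
= cos(-22π/14) + i·sin(-22π/14)

ω_14^11 = cos(-22π/14) + i·sin(-22π/14) = 0.2225+0.9749i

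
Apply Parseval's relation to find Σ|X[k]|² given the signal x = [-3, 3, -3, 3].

Parseval: Σ|x[n]|² = (1/N)Σ|X[k]|², so Σ|X[k]|² = N·Σ|x[n]|² = 4·36.0000

Σ|X[k]|² = N·Σ|x[n]|² = 4·36.0000 = 144.0000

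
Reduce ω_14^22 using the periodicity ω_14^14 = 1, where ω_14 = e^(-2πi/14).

Since ω_14^14 = 1, powers reduce modulo 14.
22 mod 14 = 8
So ω_14^22 = ω_14^8 = e^(-2πi·8/14)

ω_14^22 = ω_14^8 = -0.9010+0.4339i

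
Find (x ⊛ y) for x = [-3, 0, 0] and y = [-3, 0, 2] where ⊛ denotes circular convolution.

(x ⊛ y)[n] = Σ(m=0 to 2) x[m] · y[(n-m) mod 3]

Computing each output sample:
(x ⊛ y)[0] = 9
(x ⊛ y)[1] = 0
(x ⊛ y)[2] = -6

x ⊛ y = [9, 0, -6]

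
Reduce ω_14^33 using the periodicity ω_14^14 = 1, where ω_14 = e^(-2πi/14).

Since ω_14^14 = 1, powers reduce modulo 14.
33 mod 14 = 5
So ω_14^33 = ω_14^5 = e^(-2πi·5/14)

ω_14^33 = ω_14^5 = -0.6235-0.7818i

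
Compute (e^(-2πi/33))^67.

Since ω_33^33 = 1, powers reduce modulo 33.
67 mod 33 = 1
So ω_33^67 = ω_33^1 = e^(-2πi·1/33)

ω_33^67 = ω_33^1 = 0.9819-0.1893i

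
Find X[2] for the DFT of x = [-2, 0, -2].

X[2] = Σ(n=0 to 2) x[n] · ω_3^(2n) where ω_3 = e^(-2πi/3)
= (-2)·ω_3^0 + (0)·ω_3^2 + (-2)·ω_3^4

X[2] = -1.0000+1.7321i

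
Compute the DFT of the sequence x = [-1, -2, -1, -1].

X[k] = Σ(n=0 to 3) x[n] · ω_4^(nk)
where ω_4 = e^(-2πi/4)

Computing each X[k]:
X[0] = -5
X[1] = 1i
X[2] = 1
X[3] = -1i

X = [-5, 1i, 1, -1i]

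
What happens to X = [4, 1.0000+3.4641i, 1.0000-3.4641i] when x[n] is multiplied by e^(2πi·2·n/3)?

Modulation property: DFT(ω_3^(-2n)·x[n]) = X[(k-2) mod 3], so circularly shift X by 2 positions.

X[k-2] = [1.0000+3.4641i, 1.0000-3.4641i, 4]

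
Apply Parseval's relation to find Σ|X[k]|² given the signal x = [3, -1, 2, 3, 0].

Parseval: Σ|x[n]|² = (1/N)Σ|X[k]|², so Σ|X[k]|² = N·Σ|x[n]|² = 5·23.0000

Σ|X[k]|² = N·Σ|x[n]|² = 5·23.0000 = 115.0000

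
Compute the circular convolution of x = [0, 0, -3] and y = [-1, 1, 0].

(x ⊛ y)[n] = Σ(m=0 to 2) x[m] · y[(n-m) mod 3]

Computing each output sample:
(x ⊛ y)[0] = -3
(x ⊛ y)[1] = 0
(x ⊛ y)[2] = 3

x ⊛ y = [-3, 0, 3]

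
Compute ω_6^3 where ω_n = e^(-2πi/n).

ω_6^3 = e^(-2πi·3/6)
= cos(-2π·3/6) + i·sin(-2π·3/6)
= cos(-6π/6) + i·sin(-6π/6)

ω_6^3 = cos(-6π/6) + i·sin(-6π/6) = -1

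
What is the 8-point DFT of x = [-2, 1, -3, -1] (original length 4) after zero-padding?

Original 4-point DFT: [-5, 1-2i, -5, 1+2i]
Zero-padded 8-point DFT provides frequency interpolation.

DFT_8([x, 0, ...]) = [-5, -0.5858+3.0000i, 1-2i, -3.4142-3.0000i, -5, -3.4142+3.0000i, 1+2i, -0.5858-3.0000i]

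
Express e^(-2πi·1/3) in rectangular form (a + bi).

ω_3^1 = e^(-2πi·1/3)
= cos(-2π·1/3) + i·sin(-2π·1/3)
= cos(-2π/3) + i·sin(-2π/3)

ω_3^1 = cos(-2π/3) + i·sin(-2π/3) = -0.5000-0.8660i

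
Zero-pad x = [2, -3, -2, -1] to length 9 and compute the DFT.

Original 4-point DFT: [-4, 4+2i, 4, 4-2i]
Zero-padded 9-point DFT provides frequency interpolation.

DFT_9([x, 0, ...]) = [-4, -0.1454+4.7640i, 3.8584+2.7724i, 3.5000+0.8660i, 3.7870+0.6065i, 3.7870-0.6065i, 3.5000-0.8660i, 3.8584-2.7724i, -0.1454-4.7640i]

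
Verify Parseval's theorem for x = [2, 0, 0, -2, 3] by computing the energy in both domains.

Time domain:
Σ|x[n]|² = |2|² + |0|² + |0|² + |-2|² + |3|² = 17.0000

Frequency domain:
(1/5)Σ|X[k]|² = (1/5)(|3|² + |4.5451+1.6776i|² + |-1.0451+3.6655i|² + |-1.0451-3.6655i|² + |4.5451-1.6776i|²) = (1/5)·85.0000 = 17.0000

Both sides agree, confirming Parseval's theorem.

Σ|x[n]|² = (1/N)Σ|X[k]|² = 17.0000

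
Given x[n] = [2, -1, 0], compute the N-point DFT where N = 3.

X[k] = Σ(n=0 to 2) x[n] · ω_3^(nk)
where ω_3 = e^(-2πi/3)

Computing each X[k]:
X[0] = 1
X[1] = 2.5000+0.8660i
X[2] = 2.5000-0.8660i

X = [1, 2.5000+0.8660i, 2.5000-0.8660i]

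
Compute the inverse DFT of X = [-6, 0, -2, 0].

x[n] = (1/4) Σ(k=0 to 3) X[k] · e^(2πikn/4)

Computing each x[n]:
x[0] = -2
x[1] = -1
x[2] = -2
x[3] = -1

x = [-2, -1, -2, -1]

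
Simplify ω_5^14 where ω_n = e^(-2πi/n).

Since ω_5^5 = 1, powers reduce modulo 5.
14 mod 5 = 4
So ω_5^14 = ω_5^4 = e^(-2πi·4/5)

ω_5^14 = ω_5^4 = 0.3090+0.9511i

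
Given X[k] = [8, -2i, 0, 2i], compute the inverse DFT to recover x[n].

x[n] = (1/4) Σ(k=0 to 3) X[k] · e^(2πikn/4)

Computing each x[n]:
x[0] = 2
x[1] = 3
x[2] = 2
x[3] = 1

x = [2, 3, 2, 1]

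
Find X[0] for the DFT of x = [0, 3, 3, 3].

X[0] = Σ(n=0 to 3) x[n] · ω_4^0 = Σ x[n]
= (0) + (3) + (3) + (3)

X[0] = 9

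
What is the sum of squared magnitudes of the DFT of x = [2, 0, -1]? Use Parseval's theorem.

Parseval: Σ|x[n]|² = (1/N)Σ|X[k]|², so Σ|X[k]|² = N·Σ|x[n]|² = 3·5.0000

Σ|X[k]|² = N·Σ|x[n]|² = 3·5.0000 = 15.0000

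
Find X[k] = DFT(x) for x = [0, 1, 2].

X[k] = Σ(n=0 to 2) x[n] · ω_3^(nk)
where ω_3 = e^(-2πi/3)

Computing each X[k]:
X[0] = 3
X[1] = -1.5000+0.8660i
X[2] = -1.5000-0.8660i

X = [3, -1.5000+0.8660i, -1.5000-0.8660i]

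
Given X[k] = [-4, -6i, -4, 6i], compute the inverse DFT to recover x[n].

x[n] = (1/4) Σ(k=0 to 3) X[k] · e^(2πikn/4)

Computing each x[n]:
x[0] = -2
x[1] = 3
x[2] = -2
x[3] = -3

x = [-2, 3, -2, -3]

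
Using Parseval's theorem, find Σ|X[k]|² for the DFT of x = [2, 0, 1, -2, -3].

Parseval: Σ|x[n]|² = (1/N)Σ|X[k]|², so Σ|X[k]|² = N·Σ|x[n]|² = 5·18.0000

Σ|X[k]|² = N·Σ|x[n]|² = 5·18.0000 = 90.0000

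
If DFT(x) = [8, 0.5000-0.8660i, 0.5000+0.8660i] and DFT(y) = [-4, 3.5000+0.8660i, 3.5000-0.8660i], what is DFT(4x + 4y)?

By linearity: DFT(4x + 4y) = 4·DFT(x) + 4·DFT(y)
= 4·[8, 0.5000-0.8660i, 0.5000+0.8660i] + 4·[-4, 3.5000+0.8660i, 3.5000-0.8660i]

Computing element-wise:
Z[0] = 4·(8) + 4·(-4) = 16
Z[1] = 4·(0.5000-0.8660i) + 4·(3.5000+0.8660i) = 16
Z[2] = 4·(0.5000+0.8660i) + 4·(3.5000-0.8660i) = 16

DFT(4x + 4y) = 4·X + 4·Y = [16, 16, 16]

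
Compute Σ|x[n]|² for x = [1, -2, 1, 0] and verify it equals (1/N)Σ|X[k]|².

Time domain:
Σ|x[n]|² = |1|² + |-2|² + |1|² + |0|² = 6.0000

Frequency domain:
(1/4)Σ|X[k]|² = (1/4)(|0|² + |2i|² + |4|² + |-2i|²) = (1/4)·24.0000 = 6.0000

Both sides agree, confirming Parseval's theorem.

Σ|x[n]|² = (1/N)Σ|X[k]|² = 6.0000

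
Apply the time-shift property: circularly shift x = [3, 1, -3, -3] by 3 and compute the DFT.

Time shift by 3: X_shifted[k] = ω_4^(3k) · X[k]
Shifted x = [1, -3, -3, 3]

DFT(x[n-3]) = [-2, 4+6i, -2, 4-6i]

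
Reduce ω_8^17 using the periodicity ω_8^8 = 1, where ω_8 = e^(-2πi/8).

Since ω_8^8 = 1, powers reduce modulo 8.
17 mod 8 = 1
So ω_8^17 = ω_8^1 = e^(-2πi·1/8)

ω_8^17 = ω_8^1 = 0.7071-0.7071i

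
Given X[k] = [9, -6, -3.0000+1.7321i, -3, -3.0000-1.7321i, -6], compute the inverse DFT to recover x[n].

x[n] = (1/6) Σ(k=0 to 5) X[k] · e^(2πikn/6)

Computing each x[n]:
x[0] = -2
x[1] = 1
x[2] = 3
x[3] = 3
x[4] = 2
x[5] = 2

x = [-2, 1, 3, 3, 2, 2]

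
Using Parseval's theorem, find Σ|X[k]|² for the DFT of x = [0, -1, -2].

Parseval: Σ|x[n]|² = (1/N)Σ|X[k]|², so Σ|X[k]|² = N·Σ|x[n]|² = 3·5.0000

Σ|X[k]|² = N·Σ|x[n]|² = 3·5.0000 = 15.0000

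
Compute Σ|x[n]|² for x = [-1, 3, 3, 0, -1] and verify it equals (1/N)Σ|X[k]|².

Time domain:
Σ|x[n]|² = |-1|² + |3|² + |3|² + |0|² + |-1|² = 20.0000

Frequency domain:
(1/5)Σ|X[k]|² = (1/5)(|4|² + |-2.8090-5.5676i|² + |-1.6910+0.5020i|² + |-1.6910-0.5020i|² + |-2.8090+5.5676i|²) = (1/5)·100.0000 = 20.0000

Both sides agree, confirming Parseval's theorem.

Σ|x[n]|² = (1/N)Σ|X[k]|² = 20.0000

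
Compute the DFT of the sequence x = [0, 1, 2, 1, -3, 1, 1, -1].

X[k] = Σ(n=0 to 7) x[n] · ω_8^(nk)
where ω_8 = e^(-2πi/8)

Computing each X[k]:
X[0] = 2
X[1] = 1.5858-2.4142i
X[2] = -6-2i
X[3] = 4.4142-0.4142i
X[4] = -2
X[5] = 4.4142+0.4142i
X[6] = -6+2i
X[7] = 1.5858+2.4142i

X = [2, 1.5858-2.4142i, -6-2i, 4.4142-0.4142i, -2, 4.4142+0.4142i, -6+2i, 1.5858+2.4142i]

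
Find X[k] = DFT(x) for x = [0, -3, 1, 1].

X[k] = Σ(n=0 to 3) x[n] · ω_4^(nk)
where ω_4 = e^(-2πi/4)

Computing each X[k]:
X[0] = -1
X[1] = -1+4i
X[2] = 3
X[3] = -1-4i

X = [-1, -1+4i, 3, -1-4i]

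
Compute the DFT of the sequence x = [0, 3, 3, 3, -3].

X[k] = Σ(n=0 to 4) x[n] · ω_5^(nk)
where ω_5 = e^(-2πi/5)

Computing each X[k]:
X[0] = 6
X[1] = -4.8541-5.7063i
X[2] = 1.8541-3.5267i
X[3] = 1.8541+3.5267i
X[4] = -4.8541+5.7063i

X = [6, -4.8541-5.7063i, 1.8541-3.5267i, 1.8541+3.5267i, -4.8541+5.7063i]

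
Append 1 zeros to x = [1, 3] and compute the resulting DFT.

Original 2-point DFT: [4, -2]
Zero-padded 3-point DFT provides frequency interpolation.

DFT_3([x, 0, ...]) = [4, -0.5000-2.5981i, -0.5000+2.5981i]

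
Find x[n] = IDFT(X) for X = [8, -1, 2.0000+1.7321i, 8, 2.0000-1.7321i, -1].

x[n] = (1/6) Σ(k=0 to 5) X[k] · e^(2πikn/6)

Computing each x[n]:
x[0] = 3
x[1] = -1
x[2] = 3
x[3] = 1
x[4] = 2
x[5] = 0

x = [3, -1, 3, 1, 2, 0]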